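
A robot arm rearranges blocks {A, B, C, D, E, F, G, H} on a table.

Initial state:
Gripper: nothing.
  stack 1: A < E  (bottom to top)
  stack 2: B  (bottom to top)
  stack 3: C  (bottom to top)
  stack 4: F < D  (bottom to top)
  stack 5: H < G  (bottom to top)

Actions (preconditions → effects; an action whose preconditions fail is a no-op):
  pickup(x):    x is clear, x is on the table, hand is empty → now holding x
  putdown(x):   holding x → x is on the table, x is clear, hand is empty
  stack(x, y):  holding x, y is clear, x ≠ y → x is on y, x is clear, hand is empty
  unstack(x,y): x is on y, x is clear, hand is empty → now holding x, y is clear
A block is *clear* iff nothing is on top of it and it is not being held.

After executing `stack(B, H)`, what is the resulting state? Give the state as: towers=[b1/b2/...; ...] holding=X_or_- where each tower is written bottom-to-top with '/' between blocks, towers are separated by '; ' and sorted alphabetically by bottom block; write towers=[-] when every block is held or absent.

before: towers=[A/E; B; C; F/D; H/G] holding=-
pre[stack(B, H)]: holding(B) ✗, clear(H) ✗, B≠H ✓
holding(B), clear(H) unmet → stack(B, H) is a no-op
after:  towers=[A/E; B; C; F/D; H/G] holding=-

towers=[A/E; B; C; F/D; H/G] holding=-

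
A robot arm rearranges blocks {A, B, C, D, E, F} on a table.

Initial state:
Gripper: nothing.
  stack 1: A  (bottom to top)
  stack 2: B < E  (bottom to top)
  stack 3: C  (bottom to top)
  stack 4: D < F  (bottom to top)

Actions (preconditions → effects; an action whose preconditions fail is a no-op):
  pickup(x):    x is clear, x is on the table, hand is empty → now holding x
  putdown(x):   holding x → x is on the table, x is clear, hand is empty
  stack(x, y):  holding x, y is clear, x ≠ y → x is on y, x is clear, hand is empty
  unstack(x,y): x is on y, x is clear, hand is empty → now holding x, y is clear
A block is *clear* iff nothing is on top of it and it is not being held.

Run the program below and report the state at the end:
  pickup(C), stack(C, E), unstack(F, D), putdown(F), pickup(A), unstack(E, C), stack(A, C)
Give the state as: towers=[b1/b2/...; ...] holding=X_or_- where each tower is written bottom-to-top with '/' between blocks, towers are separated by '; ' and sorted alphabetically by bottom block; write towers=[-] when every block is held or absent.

step 1 (pickup(C)): towers=[A; B/E; D/F] holding=C
step 2 (stack(C, E)): towers=[A; B/E/C; D/F] holding=-
step 3 (unstack(F, D)): towers=[A; B/E/C; D] holding=F
step 4 (putdown(F)): towers=[A; B/E/C; D; F] holding=-
step 5 (pickup(A)): towers=[B/E/C; D; F] holding=A
step 6 (unstack(E, C)) [no-op]: towers=[B/E/C; D; F] holding=A
step 7 (stack(A, C)): towers=[B/E/C/A; D; F] holding=-

towers=[B/E/C/A; D; F] holding=-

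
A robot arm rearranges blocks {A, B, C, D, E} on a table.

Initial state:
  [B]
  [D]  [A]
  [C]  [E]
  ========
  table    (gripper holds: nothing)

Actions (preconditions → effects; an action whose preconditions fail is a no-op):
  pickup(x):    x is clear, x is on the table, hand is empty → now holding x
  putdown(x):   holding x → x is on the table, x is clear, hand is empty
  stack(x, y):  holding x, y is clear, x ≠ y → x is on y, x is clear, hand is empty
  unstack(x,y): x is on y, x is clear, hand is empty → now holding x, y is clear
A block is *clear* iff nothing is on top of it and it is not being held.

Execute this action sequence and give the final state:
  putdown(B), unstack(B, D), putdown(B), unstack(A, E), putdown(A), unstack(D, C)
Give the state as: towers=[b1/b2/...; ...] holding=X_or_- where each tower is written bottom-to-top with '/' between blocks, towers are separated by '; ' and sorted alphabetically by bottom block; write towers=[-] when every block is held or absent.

step 1 (putdown(B)) [no-op]: towers=[C/D/B; E/A] holding=-
step 2 (unstack(B, D)): towers=[C/D; E/A] holding=B
step 3 (putdown(B)): towers=[B; C/D; E/A] holding=-
step 4 (unstack(A, E)): towers=[B; C/D; E] holding=A
step 5 (putdown(A)): towers=[A; B; C/D; E] holding=-
step 6 (unstack(D, C)): towers=[A; B; C; E] holding=D

towers=[A; B; C; E] holding=D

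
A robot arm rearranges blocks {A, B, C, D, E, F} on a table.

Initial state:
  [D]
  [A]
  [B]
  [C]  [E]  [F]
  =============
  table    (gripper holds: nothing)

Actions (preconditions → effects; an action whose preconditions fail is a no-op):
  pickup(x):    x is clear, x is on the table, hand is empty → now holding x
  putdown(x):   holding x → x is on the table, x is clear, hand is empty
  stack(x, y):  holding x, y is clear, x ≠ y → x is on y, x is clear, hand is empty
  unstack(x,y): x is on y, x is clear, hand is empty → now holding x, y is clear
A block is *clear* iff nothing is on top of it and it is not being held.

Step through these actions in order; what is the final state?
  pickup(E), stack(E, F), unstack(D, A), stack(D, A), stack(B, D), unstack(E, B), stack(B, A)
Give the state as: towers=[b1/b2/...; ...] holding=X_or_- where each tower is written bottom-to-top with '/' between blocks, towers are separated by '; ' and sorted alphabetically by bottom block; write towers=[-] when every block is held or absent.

towers=[C/B/A/D; F/E] holding=-

step 1 (pickup(E)): towers=[C/B/A/D; F] holding=E
step 2 (stack(E, F)): towers=[C/B/A/D; F/E] holding=-
step 3 (unstack(D, A)): towers=[C/B/A; F/E] holding=D
step 4 (stack(D, A)): towers=[C/B/A/D; F/E] holding=-
step 5 (stack(B, D)) [no-op]: towers=[C/B/A/D; F/E] holding=-
step 6 (unstack(E, B)) [no-op]: towers=[C/B/A/D; F/E] holding=-
step 7 (stack(B, A)) [no-op]: towers=[C/B/A/D; F/E] holding=-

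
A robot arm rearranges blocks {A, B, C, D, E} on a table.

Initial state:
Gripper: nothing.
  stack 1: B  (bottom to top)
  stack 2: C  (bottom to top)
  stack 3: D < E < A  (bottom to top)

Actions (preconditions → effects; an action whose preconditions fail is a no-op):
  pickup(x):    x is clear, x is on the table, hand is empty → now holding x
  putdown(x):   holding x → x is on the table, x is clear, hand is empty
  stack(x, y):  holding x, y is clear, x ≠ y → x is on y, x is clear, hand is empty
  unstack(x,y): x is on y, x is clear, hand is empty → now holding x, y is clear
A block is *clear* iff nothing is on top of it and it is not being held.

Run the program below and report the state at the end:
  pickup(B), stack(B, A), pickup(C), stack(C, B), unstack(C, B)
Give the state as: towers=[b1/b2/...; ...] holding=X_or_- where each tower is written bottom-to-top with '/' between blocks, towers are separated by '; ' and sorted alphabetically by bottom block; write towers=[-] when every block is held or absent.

towers=[D/E/A/B] holding=C

step 1 (pickup(B)): towers=[C; D/E/A] holding=B
step 2 (stack(B, A)): towers=[C; D/E/A/B] holding=-
step 3 (pickup(C)): towers=[D/E/A/B] holding=C
step 4 (stack(C, B)): towers=[D/E/A/B/C] holding=-
step 5 (unstack(C, B)): towers=[D/E/A/B] holding=C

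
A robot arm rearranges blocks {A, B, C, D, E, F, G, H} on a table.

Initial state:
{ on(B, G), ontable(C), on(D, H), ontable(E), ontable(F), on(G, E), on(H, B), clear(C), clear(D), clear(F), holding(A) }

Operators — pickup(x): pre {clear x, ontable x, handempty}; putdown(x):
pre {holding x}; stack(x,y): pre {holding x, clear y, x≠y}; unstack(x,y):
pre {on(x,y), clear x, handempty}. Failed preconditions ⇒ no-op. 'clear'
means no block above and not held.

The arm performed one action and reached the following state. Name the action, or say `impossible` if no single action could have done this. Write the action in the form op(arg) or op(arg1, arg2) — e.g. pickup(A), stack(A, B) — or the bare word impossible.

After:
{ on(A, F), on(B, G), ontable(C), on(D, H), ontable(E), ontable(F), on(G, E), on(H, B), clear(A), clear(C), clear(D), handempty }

stack(A, F)

target: towers=[C; E/G/B/H/D; F/A] holding=-
        putdown(A) → towers=[A; C; E/G/B/H/D; F] holding=-
       stack(A, F) → towers=[C; E/G/B/H/D; F/A] holding=-  ← match
       stack(A, D) → towers=[C; E/G/B/H/D/A; F] holding=-
       stack(A, C) → towers=[C/A; E/G/B/H/D; F] holding=-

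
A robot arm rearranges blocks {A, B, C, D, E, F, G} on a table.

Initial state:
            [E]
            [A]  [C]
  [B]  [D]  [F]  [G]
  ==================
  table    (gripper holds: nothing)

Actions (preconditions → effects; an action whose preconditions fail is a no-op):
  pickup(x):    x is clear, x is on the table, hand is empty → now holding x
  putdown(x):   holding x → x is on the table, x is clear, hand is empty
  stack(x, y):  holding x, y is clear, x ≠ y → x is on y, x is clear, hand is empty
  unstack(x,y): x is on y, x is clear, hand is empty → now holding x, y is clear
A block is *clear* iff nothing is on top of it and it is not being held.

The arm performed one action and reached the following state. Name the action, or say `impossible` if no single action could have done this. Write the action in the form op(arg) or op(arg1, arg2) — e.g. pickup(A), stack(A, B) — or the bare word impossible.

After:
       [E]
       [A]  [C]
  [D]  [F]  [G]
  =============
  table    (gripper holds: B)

target: towers=[D; F/A/E; G/C] holding=B
         pickup(B) → towers=[D; F/A/E; G/C] holding=B  ← match
         pickup(D) → towers=[B; F/A/E; G/C] holding=D
     unstack(E, A) → towers=[B; D; F/A; G/C] holding=E
     unstack(C, G) → towers=[B; D; F/A/E; G] holding=C

pickup(B)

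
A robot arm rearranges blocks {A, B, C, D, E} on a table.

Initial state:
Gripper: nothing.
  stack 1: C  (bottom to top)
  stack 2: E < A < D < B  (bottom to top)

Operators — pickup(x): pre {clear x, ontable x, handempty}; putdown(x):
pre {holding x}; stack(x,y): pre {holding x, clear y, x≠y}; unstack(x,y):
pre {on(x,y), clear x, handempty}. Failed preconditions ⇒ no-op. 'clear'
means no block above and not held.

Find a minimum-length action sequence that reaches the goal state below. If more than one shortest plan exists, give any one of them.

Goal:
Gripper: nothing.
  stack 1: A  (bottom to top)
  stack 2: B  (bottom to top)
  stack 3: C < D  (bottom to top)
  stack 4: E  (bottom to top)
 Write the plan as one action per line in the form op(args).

unstack(B, D)
putdown(B)
unstack(D, A)
stack(D, C)
unstack(A, E)
putdown(A)

step 1 (unstack(B, D)): towers=[C; E/A/D] holding=B
step 2 (putdown(B)): towers=[B; C; E/A/D] holding=-
step 3 (unstack(D, A)): towers=[B; C; E/A] holding=D
step 4 (stack(D, C)): towers=[B; C/D; E/A] holding=-
step 5 (unstack(A, E)): towers=[B; C/D; E] holding=A
step 6 (putdown(A)): towers=[A; B; C/D; E] holding=-
goal check: towers=[A; B; C/D; E] holding=- — reached (length 6, optimal by BFS)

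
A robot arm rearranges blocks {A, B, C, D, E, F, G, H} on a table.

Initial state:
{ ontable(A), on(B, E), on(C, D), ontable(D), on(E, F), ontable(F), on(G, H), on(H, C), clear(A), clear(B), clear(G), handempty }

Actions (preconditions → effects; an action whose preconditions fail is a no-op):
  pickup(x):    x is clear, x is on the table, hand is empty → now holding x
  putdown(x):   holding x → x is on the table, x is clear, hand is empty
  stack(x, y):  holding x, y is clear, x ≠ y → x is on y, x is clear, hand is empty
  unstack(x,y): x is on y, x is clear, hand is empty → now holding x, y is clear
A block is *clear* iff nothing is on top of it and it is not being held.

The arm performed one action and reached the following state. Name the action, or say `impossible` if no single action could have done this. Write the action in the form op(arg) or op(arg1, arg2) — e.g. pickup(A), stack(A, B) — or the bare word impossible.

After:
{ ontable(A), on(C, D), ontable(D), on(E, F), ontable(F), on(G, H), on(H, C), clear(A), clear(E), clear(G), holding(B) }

target: towers=[A; D/C/H/G; F/E] holding=B
     unstack(G, H) → towers=[A; D/C/H; F/E/B] holding=G
         pickup(A) → towers=[D/C/H/G; F/E/B] holding=A
     unstack(B, E) → towers=[A; D/C/H/G; F/E] holding=B  ← match

unstack(B, E)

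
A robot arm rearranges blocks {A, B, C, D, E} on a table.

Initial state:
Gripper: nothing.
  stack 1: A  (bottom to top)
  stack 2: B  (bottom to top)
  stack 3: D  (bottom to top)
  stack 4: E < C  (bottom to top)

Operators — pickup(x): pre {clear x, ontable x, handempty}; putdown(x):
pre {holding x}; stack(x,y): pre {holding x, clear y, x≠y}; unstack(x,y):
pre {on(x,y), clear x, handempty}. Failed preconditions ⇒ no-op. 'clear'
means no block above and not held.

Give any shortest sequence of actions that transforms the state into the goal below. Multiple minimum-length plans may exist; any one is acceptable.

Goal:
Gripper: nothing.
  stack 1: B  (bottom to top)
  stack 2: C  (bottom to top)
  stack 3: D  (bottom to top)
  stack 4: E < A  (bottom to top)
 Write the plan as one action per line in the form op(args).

step 1 (unstack(C, E)): towers=[A; B; D; E] holding=C
step 2 (putdown(C)): towers=[A; B; C; D; E] holding=-
step 3 (pickup(A)): towers=[B; C; D; E] holding=A
step 4 (stack(A, E)): towers=[B; C; D; E/A] holding=-
goal check: towers=[B; C; D; E/A] holding=- — reached (length 4, optimal by BFS)

unstack(C, E)
putdown(C)
pickup(A)
stack(A, E)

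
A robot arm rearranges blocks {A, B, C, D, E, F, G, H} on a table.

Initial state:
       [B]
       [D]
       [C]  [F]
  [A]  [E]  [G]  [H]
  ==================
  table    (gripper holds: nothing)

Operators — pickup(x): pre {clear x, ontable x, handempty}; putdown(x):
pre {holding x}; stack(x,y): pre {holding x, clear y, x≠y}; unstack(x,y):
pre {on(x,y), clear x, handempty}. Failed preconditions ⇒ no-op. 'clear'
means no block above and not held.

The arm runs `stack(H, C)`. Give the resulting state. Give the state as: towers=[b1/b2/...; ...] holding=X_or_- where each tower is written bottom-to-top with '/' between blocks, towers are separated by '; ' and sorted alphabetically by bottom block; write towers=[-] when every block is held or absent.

before: towers=[A; E/C/D/B; G/F; H] holding=-
pre[stack(H, C)]: holding(H) ✗, clear(C) ✗, H≠C ✓
holding(H), clear(C) unmet → stack(H, C) is a no-op
after:  towers=[A; E/C/D/B; G/F; H] holding=-

towers=[A; E/C/D/B; G/F; H] holding=-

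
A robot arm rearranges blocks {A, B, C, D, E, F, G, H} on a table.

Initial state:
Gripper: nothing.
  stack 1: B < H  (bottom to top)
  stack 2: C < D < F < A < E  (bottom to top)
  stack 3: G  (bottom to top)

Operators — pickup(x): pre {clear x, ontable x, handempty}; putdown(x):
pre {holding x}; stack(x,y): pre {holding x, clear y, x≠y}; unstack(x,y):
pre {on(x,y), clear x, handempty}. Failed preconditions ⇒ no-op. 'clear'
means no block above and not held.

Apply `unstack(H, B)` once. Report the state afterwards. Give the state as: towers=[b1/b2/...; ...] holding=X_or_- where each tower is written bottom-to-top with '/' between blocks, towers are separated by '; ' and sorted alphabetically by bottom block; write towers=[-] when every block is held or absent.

towers=[B; C/D/F/A/E; G] holding=H

before: towers=[B/H; C/D/F/A/E; G] holding=-
pre[unstack(H, B)]: on(H,B) ok, clear(H) ok, handempty ok
all met → apply unstack(H, B)
after:  towers=[B; C/D/F/A/E; G] holding=H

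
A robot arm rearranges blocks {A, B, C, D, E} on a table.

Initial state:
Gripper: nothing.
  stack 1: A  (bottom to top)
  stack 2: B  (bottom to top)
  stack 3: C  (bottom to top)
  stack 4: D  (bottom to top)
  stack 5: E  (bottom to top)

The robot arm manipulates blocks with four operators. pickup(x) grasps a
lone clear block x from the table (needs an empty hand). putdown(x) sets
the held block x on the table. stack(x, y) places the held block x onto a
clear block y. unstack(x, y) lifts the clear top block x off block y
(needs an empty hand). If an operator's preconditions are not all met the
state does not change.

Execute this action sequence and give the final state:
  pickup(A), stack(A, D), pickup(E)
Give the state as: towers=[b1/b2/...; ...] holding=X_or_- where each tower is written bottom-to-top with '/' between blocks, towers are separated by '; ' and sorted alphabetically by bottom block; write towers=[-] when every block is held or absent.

towers=[B; C; D/A] holding=E

step 1 (pickup(A)): towers=[B; C; D; E] holding=A
step 2 (stack(A, D)): towers=[B; C; D/A; E] holding=-
step 3 (pickup(E)): towers=[B; C; D/A] holding=E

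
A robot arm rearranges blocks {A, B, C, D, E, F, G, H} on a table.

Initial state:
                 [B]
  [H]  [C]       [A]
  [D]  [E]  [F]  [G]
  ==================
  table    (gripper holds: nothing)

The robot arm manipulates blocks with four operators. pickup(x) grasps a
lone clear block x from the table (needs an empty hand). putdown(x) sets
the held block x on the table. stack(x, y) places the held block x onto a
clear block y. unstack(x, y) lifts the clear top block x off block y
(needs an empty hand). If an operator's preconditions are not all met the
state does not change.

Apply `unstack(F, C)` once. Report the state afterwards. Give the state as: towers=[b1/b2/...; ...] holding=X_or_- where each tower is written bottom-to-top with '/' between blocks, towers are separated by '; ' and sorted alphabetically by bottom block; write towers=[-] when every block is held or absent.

towers=[D/H; E/C; F; G/A/B] holding=-

before: towers=[D/H; E/C; F; G/A/B] holding=-
pre[unstack(F, C)]: on(F,C) ✗, clear(F) ✓, handempty ✓
on(F,C) unmet → unstack(F, C) is a no-op
after:  towers=[D/H; E/C; F; G/A/B] holding=-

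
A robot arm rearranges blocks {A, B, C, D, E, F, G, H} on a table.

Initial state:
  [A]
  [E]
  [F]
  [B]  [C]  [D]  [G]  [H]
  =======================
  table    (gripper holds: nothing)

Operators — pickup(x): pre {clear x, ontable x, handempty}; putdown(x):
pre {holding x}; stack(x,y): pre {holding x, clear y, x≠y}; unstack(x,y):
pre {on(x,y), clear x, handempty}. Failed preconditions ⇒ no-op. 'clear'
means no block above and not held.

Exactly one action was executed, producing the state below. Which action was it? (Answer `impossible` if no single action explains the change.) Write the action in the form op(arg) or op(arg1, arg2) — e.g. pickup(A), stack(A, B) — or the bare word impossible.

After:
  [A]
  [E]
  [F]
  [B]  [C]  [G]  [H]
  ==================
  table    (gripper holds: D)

target: towers=[B/F/E/A; C; G; H] holding=D
         pickup(G) → towers=[B/F/E/A; C; D; H] holding=G
     unstack(A, E) → towers=[B/F/E; C; D; G; H] holding=A
         pickup(H) → towers=[B/F/E/A; C; D; G] holding=H
         pickup(D) → towers=[B/F/E/A; C; G; H] holding=D  ← match
         pickup(C) → towers=[B/F/E/A; D; G; H] holding=C

pickup(D)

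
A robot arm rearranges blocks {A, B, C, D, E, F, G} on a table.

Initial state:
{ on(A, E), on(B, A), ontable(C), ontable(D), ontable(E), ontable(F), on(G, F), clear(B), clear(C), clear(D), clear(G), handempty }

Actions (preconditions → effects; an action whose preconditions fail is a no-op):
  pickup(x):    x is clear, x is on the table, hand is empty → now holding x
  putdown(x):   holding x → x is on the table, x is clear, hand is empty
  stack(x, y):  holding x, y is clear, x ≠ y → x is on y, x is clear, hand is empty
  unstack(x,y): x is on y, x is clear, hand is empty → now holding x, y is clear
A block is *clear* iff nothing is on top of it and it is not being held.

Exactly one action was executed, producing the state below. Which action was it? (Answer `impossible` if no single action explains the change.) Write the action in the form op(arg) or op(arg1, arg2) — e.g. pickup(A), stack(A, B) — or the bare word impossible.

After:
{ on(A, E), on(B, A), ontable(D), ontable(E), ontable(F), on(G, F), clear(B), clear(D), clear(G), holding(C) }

target: towers=[D; E/A/B; F/G] holding=C
     unstack(B, A) → towers=[C; D; E/A; F/G] holding=B
     unstack(G, F) → towers=[C; D; E/A/B; F] holding=G
         pickup(D) → towers=[C; E/A/B; F/G] holding=D
         pickup(C) → towers=[D; E/A/B; F/G] holding=C  ← match

pickup(C)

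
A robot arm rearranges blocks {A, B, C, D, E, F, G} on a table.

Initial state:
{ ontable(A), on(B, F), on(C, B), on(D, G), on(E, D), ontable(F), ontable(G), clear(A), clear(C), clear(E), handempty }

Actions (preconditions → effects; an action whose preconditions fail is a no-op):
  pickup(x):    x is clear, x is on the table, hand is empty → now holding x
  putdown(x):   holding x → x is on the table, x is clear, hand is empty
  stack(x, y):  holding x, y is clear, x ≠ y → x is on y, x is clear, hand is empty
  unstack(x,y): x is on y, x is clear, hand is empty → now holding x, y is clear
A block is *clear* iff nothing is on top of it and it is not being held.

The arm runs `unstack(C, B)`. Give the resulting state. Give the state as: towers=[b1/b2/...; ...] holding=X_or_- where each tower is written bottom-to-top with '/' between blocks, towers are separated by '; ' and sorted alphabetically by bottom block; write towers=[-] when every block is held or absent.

before: towers=[A; F/B/C; G/D/E] holding=-
pre[unstack(C, B)]: on(C,B) ✓, clear(C) ✓, handempty ✓
all met → apply unstack(C, B)
after:  towers=[A; F/B; G/D/E] holding=C

towers=[A; F/B; G/D/E] holding=C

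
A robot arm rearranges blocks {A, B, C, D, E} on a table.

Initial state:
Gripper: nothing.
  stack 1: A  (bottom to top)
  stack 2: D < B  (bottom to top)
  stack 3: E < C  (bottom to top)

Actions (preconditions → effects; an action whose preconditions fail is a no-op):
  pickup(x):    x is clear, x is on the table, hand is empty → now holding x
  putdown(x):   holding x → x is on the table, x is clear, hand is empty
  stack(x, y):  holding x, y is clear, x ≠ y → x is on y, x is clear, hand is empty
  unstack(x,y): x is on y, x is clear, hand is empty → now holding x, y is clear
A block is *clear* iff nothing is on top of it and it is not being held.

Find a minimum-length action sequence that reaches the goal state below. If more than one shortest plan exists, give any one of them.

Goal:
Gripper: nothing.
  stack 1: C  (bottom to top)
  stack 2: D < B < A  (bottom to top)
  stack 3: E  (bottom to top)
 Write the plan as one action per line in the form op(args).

pickup(A)
stack(A, B)
unstack(C, E)
putdown(C)

step 1 (pickup(A)): towers=[D/B; E/C] holding=A
step 2 (stack(A, B)): towers=[D/B/A; E/C] holding=-
step 3 (unstack(C, E)): towers=[D/B/A; E] holding=C
step 4 (putdown(C)): towers=[C; D/B/A; E] holding=-
goal check: towers=[C; D/B/A; E] holding=- — reached (length 4, optimal by BFS)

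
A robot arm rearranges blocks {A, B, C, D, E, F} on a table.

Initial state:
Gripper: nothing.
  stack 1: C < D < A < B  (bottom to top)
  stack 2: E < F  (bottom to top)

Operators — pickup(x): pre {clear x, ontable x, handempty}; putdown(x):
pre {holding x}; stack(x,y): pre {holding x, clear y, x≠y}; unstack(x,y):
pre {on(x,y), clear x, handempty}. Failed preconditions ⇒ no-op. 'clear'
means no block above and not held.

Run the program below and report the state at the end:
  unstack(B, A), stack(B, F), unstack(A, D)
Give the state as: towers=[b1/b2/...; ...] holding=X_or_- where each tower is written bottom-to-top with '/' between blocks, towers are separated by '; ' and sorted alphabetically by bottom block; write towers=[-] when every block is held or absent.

towers=[C/D; E/F/B] holding=A

step 1 (unstack(B, A)): towers=[C/D/A; E/F] holding=B
step 2 (stack(B, F)): towers=[C/D/A; E/F/B] holding=-
step 3 (unstack(A, D)): towers=[C/D; E/F/B] holding=A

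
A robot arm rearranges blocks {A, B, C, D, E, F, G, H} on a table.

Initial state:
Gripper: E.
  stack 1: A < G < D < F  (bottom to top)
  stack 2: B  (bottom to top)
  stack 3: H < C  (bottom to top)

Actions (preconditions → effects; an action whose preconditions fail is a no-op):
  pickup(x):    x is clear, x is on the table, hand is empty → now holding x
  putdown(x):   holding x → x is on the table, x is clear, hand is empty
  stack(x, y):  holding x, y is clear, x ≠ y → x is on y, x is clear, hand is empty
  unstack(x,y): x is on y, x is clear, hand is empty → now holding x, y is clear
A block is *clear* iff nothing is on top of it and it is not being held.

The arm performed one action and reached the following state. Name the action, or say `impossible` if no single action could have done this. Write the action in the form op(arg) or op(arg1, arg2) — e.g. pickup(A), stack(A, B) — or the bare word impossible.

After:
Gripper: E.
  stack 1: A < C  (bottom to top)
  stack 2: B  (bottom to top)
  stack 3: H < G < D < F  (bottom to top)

impossible

target: towers=[A/C; B; H/G/D/F] holding=E
        putdown(E) → towers=[A/G/D/F; B; E; H/C] holding=-
       stack(E, B) → towers=[A/G/D/F; B/E; H/C] holding=-
       stack(E, F) → towers=[A/G/D/F/E; B; H/C] holding=-
       stack(E, C) → towers=[A/G/D/F; B; H/C/E] holding=-
none of the 4 applicable actions match → impossible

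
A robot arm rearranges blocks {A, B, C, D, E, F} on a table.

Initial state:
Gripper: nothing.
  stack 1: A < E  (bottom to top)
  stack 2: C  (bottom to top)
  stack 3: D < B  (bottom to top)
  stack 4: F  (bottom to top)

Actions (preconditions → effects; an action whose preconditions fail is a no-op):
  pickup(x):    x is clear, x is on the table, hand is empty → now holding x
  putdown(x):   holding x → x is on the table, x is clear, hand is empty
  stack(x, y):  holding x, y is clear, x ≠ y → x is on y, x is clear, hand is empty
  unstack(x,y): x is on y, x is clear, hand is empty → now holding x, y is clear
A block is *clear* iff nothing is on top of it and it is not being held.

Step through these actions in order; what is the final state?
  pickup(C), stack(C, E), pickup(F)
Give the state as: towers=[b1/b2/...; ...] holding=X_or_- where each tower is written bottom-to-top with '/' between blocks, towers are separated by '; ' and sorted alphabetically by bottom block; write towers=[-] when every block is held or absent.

step 1 (pickup(C)): towers=[A/E; D/B; F] holding=C
step 2 (stack(C, E)): towers=[A/E/C; D/B; F] holding=-
step 3 (pickup(F)): towers=[A/E/C; D/B] holding=F

towers=[A/E/C; D/B] holding=F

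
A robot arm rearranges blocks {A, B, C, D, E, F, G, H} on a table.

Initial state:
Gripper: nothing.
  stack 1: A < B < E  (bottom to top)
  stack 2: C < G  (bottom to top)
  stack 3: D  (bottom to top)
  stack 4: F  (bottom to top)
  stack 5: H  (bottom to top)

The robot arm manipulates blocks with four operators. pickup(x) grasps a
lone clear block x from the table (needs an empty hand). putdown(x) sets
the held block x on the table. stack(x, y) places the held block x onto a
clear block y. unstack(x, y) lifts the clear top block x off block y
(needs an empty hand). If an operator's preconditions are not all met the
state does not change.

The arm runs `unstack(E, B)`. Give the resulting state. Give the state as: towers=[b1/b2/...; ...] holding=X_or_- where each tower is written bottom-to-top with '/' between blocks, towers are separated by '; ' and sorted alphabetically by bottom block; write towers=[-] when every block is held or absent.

before: towers=[A/B/E; C/G; D; F; H] holding=-
pre[unstack(E, B)]: on(E,B) ok, clear(E) ok, handempty ok
all met → apply unstack(E, B)
after:  towers=[A/B; C/G; D; F; H] holding=E

towers=[A/B; C/G; D; F; H] holding=E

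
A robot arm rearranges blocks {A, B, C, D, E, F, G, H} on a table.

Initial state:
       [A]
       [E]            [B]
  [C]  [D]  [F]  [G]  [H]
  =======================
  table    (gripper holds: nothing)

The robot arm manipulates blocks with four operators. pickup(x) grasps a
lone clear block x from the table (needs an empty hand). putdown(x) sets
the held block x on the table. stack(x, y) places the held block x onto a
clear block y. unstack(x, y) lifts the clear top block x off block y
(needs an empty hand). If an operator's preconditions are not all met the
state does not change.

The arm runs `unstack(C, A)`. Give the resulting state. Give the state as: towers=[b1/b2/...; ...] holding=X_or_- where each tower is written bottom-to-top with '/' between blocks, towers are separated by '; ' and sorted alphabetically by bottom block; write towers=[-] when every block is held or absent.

before: towers=[C; D/E/A; F; G; H/B] holding=-
pre[unstack(C, A)]: on(C,A) fail, clear(C) ok, handempty ok
on(C,A) unmet → unstack(C, A) is a no-op
after:  towers=[C; D/E/A; F; G; H/B] holding=-

towers=[C; D/E/A; F; G; H/B] holding=-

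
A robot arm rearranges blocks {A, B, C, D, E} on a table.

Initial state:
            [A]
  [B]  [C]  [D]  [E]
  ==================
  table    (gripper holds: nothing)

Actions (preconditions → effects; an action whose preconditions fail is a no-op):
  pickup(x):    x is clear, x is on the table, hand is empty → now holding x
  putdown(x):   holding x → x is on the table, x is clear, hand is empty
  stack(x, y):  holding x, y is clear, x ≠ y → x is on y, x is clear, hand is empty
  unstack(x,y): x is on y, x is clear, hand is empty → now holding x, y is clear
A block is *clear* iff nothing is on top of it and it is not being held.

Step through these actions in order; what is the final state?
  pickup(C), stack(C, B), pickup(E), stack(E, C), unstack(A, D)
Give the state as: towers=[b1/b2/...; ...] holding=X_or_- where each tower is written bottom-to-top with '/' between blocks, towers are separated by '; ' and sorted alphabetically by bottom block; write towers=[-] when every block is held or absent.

step 1 (pickup(C)): towers=[B; D/A; E] holding=C
step 2 (stack(C, B)): towers=[B/C; D/A; E] holding=-
step 3 (pickup(E)): towers=[B/C; D/A] holding=E
step 4 (stack(E, C)): towers=[B/C/E; D/A] holding=-
step 5 (unstack(A, D)): towers=[B/C/E; D] holding=A

towers=[B/C/E; D] holding=A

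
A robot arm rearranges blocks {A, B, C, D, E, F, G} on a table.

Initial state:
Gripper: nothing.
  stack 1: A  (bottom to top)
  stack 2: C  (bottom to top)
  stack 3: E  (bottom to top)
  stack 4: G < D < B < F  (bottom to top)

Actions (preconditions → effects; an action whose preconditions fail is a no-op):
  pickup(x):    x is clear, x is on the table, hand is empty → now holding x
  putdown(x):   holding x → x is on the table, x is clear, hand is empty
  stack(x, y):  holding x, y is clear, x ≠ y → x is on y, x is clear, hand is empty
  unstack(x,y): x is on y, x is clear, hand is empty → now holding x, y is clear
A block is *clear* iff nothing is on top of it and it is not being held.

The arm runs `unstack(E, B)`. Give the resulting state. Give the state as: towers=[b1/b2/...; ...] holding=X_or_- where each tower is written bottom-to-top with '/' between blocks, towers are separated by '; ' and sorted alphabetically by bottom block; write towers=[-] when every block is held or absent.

towers=[A; C; E; G/D/B/F] holding=-

before: towers=[A; C; E; G/D/B/F] holding=-
pre[unstack(E, B)]: on(E,B) fail, clear(E) ok, handempty ok
on(E,B) unmet → unstack(E, B) is a no-op
after:  towers=[A; C; E; G/D/B/F] holding=-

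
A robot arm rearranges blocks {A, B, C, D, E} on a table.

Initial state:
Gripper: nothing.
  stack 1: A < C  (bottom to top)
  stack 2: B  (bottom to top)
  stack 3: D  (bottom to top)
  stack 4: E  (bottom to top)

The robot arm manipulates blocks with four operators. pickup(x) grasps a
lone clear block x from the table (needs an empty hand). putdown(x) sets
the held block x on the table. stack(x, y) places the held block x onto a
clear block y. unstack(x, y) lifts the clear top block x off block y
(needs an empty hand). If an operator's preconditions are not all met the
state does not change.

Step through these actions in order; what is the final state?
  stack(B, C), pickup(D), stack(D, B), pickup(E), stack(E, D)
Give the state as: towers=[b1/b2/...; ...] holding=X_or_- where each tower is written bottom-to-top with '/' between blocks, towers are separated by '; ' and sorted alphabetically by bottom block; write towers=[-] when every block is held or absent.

towers=[A/C; B/D/E] holding=-

step 1 (stack(B, C)) [no-op]: towers=[A/C; B; D; E] holding=-
step 2 (pickup(D)): towers=[A/C; B; E] holding=D
step 3 (stack(D, B)): towers=[A/C; B/D; E] holding=-
step 4 (pickup(E)): towers=[A/C; B/D] holding=E
step 5 (stack(E, D)): towers=[A/C; B/D/E] holding=-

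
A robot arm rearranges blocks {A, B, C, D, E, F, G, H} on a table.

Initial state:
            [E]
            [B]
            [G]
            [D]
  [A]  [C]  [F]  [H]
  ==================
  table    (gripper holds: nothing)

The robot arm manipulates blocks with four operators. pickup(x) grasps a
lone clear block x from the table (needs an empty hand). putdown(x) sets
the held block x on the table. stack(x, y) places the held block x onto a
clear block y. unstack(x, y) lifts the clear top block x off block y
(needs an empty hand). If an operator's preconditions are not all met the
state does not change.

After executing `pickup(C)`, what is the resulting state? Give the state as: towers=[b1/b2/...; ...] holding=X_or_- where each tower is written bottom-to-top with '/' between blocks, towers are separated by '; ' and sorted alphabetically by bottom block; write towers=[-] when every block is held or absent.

towers=[A; F/D/G/B/E; H] holding=C

before: towers=[A; C; F/D/G/B/E; H] holding=-
pre[pickup(C)]: clear(C) yes, ontable(C) yes, handempty yes
all met → apply pickup(C)
after:  towers=[A; F/D/G/B/E; H] holding=C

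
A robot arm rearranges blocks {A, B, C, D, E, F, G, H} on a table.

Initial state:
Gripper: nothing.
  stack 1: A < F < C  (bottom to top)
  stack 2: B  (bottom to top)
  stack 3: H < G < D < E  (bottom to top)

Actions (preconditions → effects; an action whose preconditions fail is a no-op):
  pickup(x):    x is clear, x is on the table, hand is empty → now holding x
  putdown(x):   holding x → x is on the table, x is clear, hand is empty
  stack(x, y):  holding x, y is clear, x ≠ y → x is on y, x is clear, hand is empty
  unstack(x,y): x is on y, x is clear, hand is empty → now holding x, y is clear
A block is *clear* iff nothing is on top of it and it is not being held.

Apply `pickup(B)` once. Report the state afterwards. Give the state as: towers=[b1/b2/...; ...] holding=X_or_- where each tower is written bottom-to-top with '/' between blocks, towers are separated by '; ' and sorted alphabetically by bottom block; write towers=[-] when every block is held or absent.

before: towers=[A/F/C; B; H/G/D/E] holding=-
pre[pickup(B)]: clear(B) ok, ontable(B) ok, handempty ok
all met → apply pickup(B)
after:  towers=[A/F/C; H/G/D/E] holding=B

towers=[A/F/C; H/G/D/E] holding=B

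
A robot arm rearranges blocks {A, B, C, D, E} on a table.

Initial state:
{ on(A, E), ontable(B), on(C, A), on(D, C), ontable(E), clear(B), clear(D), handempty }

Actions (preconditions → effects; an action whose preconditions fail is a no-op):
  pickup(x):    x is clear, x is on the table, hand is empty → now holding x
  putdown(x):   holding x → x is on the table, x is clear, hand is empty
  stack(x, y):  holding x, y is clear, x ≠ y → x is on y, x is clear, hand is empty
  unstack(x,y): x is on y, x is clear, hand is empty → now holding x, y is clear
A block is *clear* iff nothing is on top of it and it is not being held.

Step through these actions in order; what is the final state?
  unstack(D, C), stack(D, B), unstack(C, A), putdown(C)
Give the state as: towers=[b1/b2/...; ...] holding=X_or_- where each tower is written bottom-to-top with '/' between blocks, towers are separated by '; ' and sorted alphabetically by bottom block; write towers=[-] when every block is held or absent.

step 1 (unstack(D, C)): towers=[B; E/A/C] holding=D
step 2 (stack(D, B)): towers=[B/D; E/A/C] holding=-
step 3 (unstack(C, A)): towers=[B/D; E/A] holding=C
step 4 (putdown(C)): towers=[B/D; C; E/A] holding=-

towers=[B/D; C; E/A] holding=-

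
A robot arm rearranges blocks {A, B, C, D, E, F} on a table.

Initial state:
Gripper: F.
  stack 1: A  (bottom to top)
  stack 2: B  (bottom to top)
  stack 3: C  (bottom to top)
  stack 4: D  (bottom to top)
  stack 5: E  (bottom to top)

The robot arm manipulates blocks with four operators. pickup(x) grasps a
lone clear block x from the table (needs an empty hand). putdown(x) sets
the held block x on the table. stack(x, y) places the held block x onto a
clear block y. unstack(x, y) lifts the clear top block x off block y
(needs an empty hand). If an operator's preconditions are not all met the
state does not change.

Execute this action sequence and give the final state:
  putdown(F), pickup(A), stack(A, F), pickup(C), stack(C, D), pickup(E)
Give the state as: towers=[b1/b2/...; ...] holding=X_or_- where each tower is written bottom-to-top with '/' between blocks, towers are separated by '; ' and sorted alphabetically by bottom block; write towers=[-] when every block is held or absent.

step 1 (putdown(F)): towers=[A; B; C; D; E; F] holding=-
step 2 (pickup(A)): towers=[B; C; D; E; F] holding=A
step 3 (stack(A, F)): towers=[B; C; D; E; F/A] holding=-
step 4 (pickup(C)): towers=[B; D; E; F/A] holding=C
step 5 (stack(C, D)): towers=[B; D/C; E; F/A] holding=-
step 6 (pickup(E)): towers=[B; D/C; F/A] holding=E

towers=[B; D/C; F/A] holding=E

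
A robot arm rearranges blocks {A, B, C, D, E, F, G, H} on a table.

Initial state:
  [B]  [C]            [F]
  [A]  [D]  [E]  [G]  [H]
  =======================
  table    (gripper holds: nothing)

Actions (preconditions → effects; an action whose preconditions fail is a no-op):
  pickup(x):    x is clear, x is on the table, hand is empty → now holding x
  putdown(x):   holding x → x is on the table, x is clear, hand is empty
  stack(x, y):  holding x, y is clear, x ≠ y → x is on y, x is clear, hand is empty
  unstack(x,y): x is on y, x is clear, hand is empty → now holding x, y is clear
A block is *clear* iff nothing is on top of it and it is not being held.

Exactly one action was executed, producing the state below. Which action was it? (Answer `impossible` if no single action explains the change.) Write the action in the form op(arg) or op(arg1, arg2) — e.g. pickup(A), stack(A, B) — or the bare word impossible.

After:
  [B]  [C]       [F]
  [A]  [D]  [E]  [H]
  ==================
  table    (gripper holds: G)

pickup(G)

target: towers=[A/B; D/C; E; H/F] holding=G
         pickup(G) → towers=[A/B; D/C; E; H/F] holding=G  ← match
         pickup(E) → towers=[A/B; D/C; G; H/F] holding=E
     unstack(B, A) → towers=[A; D/C; E; G; H/F] holding=B
     unstack(F, H) → towers=[A/B; D/C; E; G; H] holding=F
     unstack(C, D) → towers=[A/B; D; E; G; H/F] holding=C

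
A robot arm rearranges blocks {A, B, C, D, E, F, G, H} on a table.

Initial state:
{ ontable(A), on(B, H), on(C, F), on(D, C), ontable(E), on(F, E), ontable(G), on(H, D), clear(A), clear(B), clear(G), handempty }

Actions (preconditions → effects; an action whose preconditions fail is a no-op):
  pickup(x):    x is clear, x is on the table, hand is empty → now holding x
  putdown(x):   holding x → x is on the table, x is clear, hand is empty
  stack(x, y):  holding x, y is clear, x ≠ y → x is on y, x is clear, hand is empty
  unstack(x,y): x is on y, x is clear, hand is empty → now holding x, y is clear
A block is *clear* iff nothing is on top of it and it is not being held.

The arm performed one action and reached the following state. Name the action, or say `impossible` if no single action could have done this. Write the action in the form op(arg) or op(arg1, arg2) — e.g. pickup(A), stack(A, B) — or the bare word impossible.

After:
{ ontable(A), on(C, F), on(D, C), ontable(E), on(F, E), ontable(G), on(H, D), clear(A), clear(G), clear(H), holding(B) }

target: towers=[A; E/F/C/D/H; G] holding=B
         pickup(G) → towers=[A; E/F/C/D/H/B] holding=G
         pickup(A) → towers=[E/F/C/D/H/B; G] holding=A
     unstack(B, H) → towers=[A; E/F/C/D/H; G] holding=B  ← match

unstack(B, H)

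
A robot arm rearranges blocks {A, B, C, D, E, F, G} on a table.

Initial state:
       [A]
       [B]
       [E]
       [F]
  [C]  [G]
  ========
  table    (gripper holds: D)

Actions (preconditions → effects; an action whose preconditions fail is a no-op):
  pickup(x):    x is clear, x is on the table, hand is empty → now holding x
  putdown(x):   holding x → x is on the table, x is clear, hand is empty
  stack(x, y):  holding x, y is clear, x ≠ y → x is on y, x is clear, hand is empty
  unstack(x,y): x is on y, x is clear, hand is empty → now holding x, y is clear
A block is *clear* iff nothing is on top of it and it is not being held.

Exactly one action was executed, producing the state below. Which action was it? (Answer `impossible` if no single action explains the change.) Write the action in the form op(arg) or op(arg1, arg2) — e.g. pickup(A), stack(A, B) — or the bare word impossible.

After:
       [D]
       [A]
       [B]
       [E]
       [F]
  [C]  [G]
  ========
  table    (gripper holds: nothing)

target: towers=[C; G/F/E/B/A/D] holding=-
        putdown(D) → towers=[C; D; G/F/E/B/A] holding=-
       stack(D, A) → towers=[C; G/F/E/B/A/D] holding=-  ← match
       stack(D, C) → towers=[C/D; G/F/E/B/A] holding=-

stack(D, A)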